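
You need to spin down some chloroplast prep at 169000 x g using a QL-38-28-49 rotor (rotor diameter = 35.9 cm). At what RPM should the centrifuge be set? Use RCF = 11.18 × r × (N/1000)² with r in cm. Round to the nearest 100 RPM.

N ≈ 29000 RPM

r = 35.9 / 2 = 17.95 cm
169,000 = 11.18 × 17.95 × (N/1000)²
(N/1000)² = 169,000 / 200.681 = 842.1325
N = 1000 × √842.1325 ≈ 29,019.5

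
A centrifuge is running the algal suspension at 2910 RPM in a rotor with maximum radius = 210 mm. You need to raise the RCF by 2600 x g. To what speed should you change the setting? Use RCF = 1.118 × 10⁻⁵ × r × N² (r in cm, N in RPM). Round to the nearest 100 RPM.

4400 RPM

r = 210 mm = 21.0 cm
Current RCF = 1.118 × 10⁻⁵ × 21 × (2910)² = 1.118 × 10⁻⁵ × 21 × 8,468,100 ≈ 1,988.1 × g
Target RCF = 1,988.1 + 2,600 = 4,588.1 × g
N² = 4,588.1 / (23.478 × 10⁻⁵) = 19,542,125
N ≈ √19,542,125 ≈ 4,420.6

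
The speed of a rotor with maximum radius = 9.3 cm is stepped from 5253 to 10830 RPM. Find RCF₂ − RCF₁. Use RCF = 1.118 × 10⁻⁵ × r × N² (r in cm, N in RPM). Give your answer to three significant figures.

9330 × g

RCF₁ = 1.118 × 10⁻⁵ × 9.3 × (5253)² = 1.118 × 10⁻⁵ × 9.3 × 27,594,009 ≈ 2,869.1 × g
RCF₂ = 1.118 × 10⁻⁵ × 9.3 × (10830)² = 1.118 × 10⁻⁵ × 9.3 × 117,288,900 ≈ 12,195 × g
Increase = 12,195 − 2,869.1 = 9,325.9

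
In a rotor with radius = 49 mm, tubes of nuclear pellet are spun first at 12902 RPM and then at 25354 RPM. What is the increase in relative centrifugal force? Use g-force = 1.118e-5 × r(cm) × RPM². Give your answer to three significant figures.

r = 49 mm = 4.9 cm
RCF₁ = 1.118 × 10⁻⁵ × 4.9 × (12902)² = 1.118 × 10⁻⁵ × 4.9 × 166,461,604 ≈ 9,119.1 × g
RCF₂ = 1.118 × 10⁻⁵ × 4.9 × (25354)² = 1.118 × 10⁻⁵ × 4.9 × 642,825,316 ≈ 35,215.3 × g
Increase = 35,215.3 − 9,119.1 = 26,096.2

26100 g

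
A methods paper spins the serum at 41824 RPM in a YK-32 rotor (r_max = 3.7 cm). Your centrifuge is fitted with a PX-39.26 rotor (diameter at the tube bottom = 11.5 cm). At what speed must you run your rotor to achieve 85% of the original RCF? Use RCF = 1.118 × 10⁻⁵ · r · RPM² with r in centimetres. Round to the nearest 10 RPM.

RCF_original = 1.118 × 10⁻⁵ × 3.7 × (41824)² = 1.118 × 10⁻⁵ × 3.7 × 1,749,246,976 ≈ 72,359.4 × g
Target RCF = 0.85 × 72,359.4 ≈ 61,505.5 × g
Your rotor: r = 11.5 / 2 = 5.75 cm
61,505.5 = 1.118 × 10⁻⁵ × 5.75 × N²
N² = 61,505.5 / (6.4285 × 10⁻⁵) = 956,762,853
N ≈ √956,762,853 ≈ 30,931.6

30930 RPM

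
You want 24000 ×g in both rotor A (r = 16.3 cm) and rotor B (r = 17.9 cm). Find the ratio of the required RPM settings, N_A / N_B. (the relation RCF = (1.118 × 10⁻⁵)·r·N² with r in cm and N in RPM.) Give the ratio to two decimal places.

1.05

At fixed RCF, N ∝ 1/√r, so N_A/N_B = √(r_B/r_A) = √(17.9/16.3) = √1.098160 = 1.0479.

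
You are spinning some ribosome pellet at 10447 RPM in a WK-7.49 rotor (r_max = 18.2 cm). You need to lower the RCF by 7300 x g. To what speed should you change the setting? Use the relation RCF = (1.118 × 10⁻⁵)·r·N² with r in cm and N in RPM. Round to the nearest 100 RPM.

8600 RPM

Current RCF = 1.118 × 10⁻⁵ × 18.2 × (10447)² = 1.118 × 10⁻⁵ × 18.2 × 109,139,809 ≈ 22,207.3 × g
Target RCF = 22,207.3 − 7,300 = 14,907.3 × g
N² = 14,907.3 / (20.3476 × 10⁻⁵) = 73,263,186
N ≈ √73,263,186 ≈ 8,559.4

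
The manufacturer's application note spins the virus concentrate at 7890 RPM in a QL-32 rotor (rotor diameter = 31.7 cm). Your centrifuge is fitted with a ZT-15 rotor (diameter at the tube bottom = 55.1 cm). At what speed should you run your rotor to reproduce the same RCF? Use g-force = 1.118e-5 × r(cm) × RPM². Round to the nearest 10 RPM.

5980 RPM

Original rotor: r = 31.7 / 2 = 15.85 cm
RCF_original = 1.118 × 10⁻⁵ × 15.85 × (7890)² = 1.118 × 10⁻⁵ × 15.85 × 62,252,100 ≈ 11,031.3 × g
Your rotor: r = 55.1 / 2 = 27.55 cm
11,031.3 = 1.118 × 10⁻⁵ × 27.55 × N²
N² = 11,031.3 / (30.8009 × 10⁻⁵) = 35,814,863
N ≈ √35,814,863 ≈ 5,984.6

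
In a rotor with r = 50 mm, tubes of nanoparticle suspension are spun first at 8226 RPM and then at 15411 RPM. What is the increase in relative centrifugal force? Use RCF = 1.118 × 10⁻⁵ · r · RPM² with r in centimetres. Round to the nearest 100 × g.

r = 50 mm = 5.0 cm
RCF₁ = 1.118 × 10⁻⁵ × 5 × (8226)² = 1.118 × 10⁻⁵ × 5 × 67,667,076 ≈ 3,782.6 × g
RCF₂ = 1.118 × 10⁻⁵ × 5 × (15411)² = 1.118 × 10⁻⁵ × 5 × 237,498,921 ≈ 13,276.2 × g
Increase = 13,276.2 − 3,782.6 = 9,493.6

≈ 9500 g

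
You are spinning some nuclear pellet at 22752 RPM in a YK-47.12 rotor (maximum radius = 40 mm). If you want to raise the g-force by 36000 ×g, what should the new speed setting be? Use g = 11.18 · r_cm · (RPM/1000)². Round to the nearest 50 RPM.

N₂ ≈ 36350 RPM

r = 40 mm = 4.0 cm
Current RCF = 11.18 × 4 × (22.752)² = 11.18 × 4 × 517.653504 ≈ 23,149.5 × g
Target RCF = 23,149.5 + 36,000 = 59,149.5 × g
(N/1000)² = 59,149.5 / 44.72 = 1322.663
N = 1000 × √1322.663 ≈ 36,368.4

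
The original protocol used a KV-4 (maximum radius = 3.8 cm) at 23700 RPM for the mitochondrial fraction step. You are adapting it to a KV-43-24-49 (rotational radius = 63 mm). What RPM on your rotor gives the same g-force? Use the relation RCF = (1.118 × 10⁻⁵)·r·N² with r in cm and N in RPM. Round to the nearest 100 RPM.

≈ 18400 RPM

RCF = 1.118 × 10⁻⁵ × r × N²
RCF_original = 1.118 × 10⁻⁵ × 3.8 × (23700)² = 1.118 × 10⁻⁵ × 3.8 × 561,690,000 ≈ 23,862.8 × g
Your rotor: r = 63 mm = 6.3 cm
23,862.8 = 1.118 × 10⁻⁵ × 6.3 × N²
N² = 23,862.8 / (7.0434 × 10⁻⁵) = 338,796,604
N ≈ √338,796,604 ≈ 18,406.4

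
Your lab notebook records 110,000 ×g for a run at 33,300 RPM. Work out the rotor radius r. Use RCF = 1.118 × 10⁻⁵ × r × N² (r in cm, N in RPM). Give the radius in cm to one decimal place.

r ≈ 8.9 cm

110000 = 1.118 × 10⁻⁵ × r × (33300)²
r = 110000 / (1.118 × 10⁻⁵ × 1,108,890,000) = 110000 / 12397.39 ≈ 8.873 cm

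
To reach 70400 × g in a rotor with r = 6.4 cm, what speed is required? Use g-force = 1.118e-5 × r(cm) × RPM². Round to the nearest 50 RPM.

≈ 31350 RPM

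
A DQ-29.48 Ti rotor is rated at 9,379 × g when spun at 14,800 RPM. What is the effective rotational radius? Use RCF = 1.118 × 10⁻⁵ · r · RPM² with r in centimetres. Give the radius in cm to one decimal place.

RCF = 1.118 × 10⁻⁵ × r × N²
9379 = 1.118 × 10⁻⁵ × r × (14800)²
r = 9379 / (1.118 × 10⁻⁵ × 219,040,000) = 9379 / 2448.867 ≈ 3.830 cm

r ≈ 3.8 cm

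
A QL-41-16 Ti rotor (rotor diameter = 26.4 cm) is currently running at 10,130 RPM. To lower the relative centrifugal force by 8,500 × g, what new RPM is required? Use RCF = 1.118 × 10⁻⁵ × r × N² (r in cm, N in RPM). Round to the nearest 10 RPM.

6710 RPM

r = 26.4 / 2 = 13.2 cm
Current RCF = 1.118 × 10⁻⁵ × 13.2 × (10130)² = 1.118 × 10⁻⁵ × 13.2 × 102,616,900 ≈ 15,143.8 × g
Target RCF = 15,143.8 − 8,500 = 6,643.8 × g
N² = 6,643.8 / (14.7576 × 10⁻⁵) = 45,019,515
N ≈ √45,019,515 ≈ 6,709.7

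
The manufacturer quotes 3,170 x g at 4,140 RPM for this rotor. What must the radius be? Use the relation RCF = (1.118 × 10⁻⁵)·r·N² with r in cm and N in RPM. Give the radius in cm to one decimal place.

3170 = 1.118 × 10⁻⁵ × r × (4140)²
r = 3170 / (1.118 × 10⁻⁵ × 17,139,600) = 3170 / 191.6207 ≈ 16.543 cm

≈ 16.5 cm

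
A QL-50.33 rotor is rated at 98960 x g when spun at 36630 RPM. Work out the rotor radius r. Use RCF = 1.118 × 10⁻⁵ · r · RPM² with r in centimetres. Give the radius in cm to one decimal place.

98960 = 1.118 × 10⁻⁵ × r × (36630)²
r = 98960 / (1.118 × 10⁻⁵ × 1,341,756,900) = 98960 / 15000.84 ≈ 6.597 cm

r ≈ 6.6 cm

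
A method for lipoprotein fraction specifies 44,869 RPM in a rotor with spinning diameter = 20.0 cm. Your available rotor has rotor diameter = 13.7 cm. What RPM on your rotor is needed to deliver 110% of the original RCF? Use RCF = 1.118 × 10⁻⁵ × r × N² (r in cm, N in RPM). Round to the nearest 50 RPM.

Original rotor: r = 20.0 / 2 = 10 cm
RCF_original = 1.118 × 10⁻⁵ × 10 × (44869)² = 1.118 × 10⁻⁵ × 10 × 2,013,227,161 ≈ 225,078.8 × g
Target RCF = 1.1 × 225,078.8 ≈ 247,586.7 × g
Your rotor: r = 13.7 / 2 = 6.85 cm
247,586.7 = 1.118 × 10⁻⁵ × 6.85 × N²
N² = 247,586.7 / (7.6583 × 10⁻⁵) = 3,232,919,839
N ≈ √3,232,919,839 ≈ 56,858.8

56850 RPM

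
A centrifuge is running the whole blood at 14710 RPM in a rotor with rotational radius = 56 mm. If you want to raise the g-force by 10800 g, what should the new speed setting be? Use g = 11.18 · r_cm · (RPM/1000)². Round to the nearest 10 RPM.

≈ 19720 RPM

r = 56 mm = 5.6 cm
Current RCF = 11.18 × 5.6 × (14.71)² = 11.18 × 5.6 × 216.3841 ≈ 13,547.4 × g
Target RCF = 13,547.4 + 10,800 = 24,347.4 × g
(N/1000)² = 24,347.4 / 62.608 = 388.8864
N = 1000 × √388.8864 ≈ 19,720.2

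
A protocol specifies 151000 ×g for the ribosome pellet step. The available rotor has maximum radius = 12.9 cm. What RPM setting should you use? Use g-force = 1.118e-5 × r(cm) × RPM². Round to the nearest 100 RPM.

151,000 = 1.118 × 10⁻⁵ × 12.9 × N²
N² = 151,000 / (14.4222 × 10⁻⁵) = 1,046,996,991
N ≈ √1,046,996,991 ≈ 32,357.3

N ≈ 32400 RPM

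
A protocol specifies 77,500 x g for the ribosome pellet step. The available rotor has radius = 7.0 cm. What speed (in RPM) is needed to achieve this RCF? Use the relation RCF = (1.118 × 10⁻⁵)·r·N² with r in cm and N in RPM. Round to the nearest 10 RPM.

77,500 = 1.118 × 10⁻⁵ × 7 × N²
N² = 77,500 / (7.826 × 10⁻⁵) = 990,288,781
N ≈ √990,288,781 ≈ 31,468.9

≈ 31470 RPM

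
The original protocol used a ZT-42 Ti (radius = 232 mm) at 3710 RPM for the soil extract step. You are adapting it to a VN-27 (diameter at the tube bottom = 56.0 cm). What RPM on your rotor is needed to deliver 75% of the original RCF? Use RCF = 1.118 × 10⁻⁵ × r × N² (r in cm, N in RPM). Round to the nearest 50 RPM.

2900 RPM

Original rotor: r = 232 mm = 23.2 cm
RCF = 1.118 × 10⁻⁵ × r × N²
RCF_original = 1.118 × 10⁻⁵ × 23.2 × (3710)² = 1.118 × 10⁻⁵ × 23.2 × 13,764,100 ≈ 3,570.1 × g
Target RCF = 0.75 × 3,570.1 ≈ 2,677.6 × g
Your rotor: r = 56.0 / 2 = 28 cm
2,677.6 = 1.118 × 10⁻⁵ × 28 × N²
N² = 2,677.6 / (31.304 × 10⁻⁵) = 8,553,539
N ≈ √8,553,539 ≈ 2,924.6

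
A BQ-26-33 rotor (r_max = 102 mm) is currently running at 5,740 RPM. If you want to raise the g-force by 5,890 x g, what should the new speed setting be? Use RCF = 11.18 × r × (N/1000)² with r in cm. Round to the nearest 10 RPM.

r = 102 mm = 10.2 cm
Current RCF = 11.18 × 10.2 × (5.74)² = 11.18 × 10.2 × 32.9476 ≈ 3,757.2 × g
Target RCF = 3,757.2 + 5,890 = 9,647.2 × g
(N/1000)² = 9,647.2 / 114.036 = 84.59785
N = 1000 × √84.59785 ≈ 9,197.7

N₂ ≈ 9200 RPM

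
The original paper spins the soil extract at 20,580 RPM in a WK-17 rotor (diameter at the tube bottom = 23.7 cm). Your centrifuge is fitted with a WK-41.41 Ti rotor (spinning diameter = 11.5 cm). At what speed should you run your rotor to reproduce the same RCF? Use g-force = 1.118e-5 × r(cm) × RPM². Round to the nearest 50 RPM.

≈ 29550 RPM

Original rotor: r = 23.7 / 2 = 11.85 cm
RCF_original = 1.118 × 10⁻⁵ × 11.85 × (20580)² = 1.118 × 10⁻⁵ × 11.85 × 423,536,400 ≈ 56,111.4 × g
Your rotor: r = 11.5 / 2 = 5.75 cm
56,111.4 = 1.118 × 10⁻⁵ × 5.75 × N²
N² = 56,111.4 / (6.4285 × 10⁻⁵) = 872,853,698
N ≈ √872,853,698 ≈ 29,544.1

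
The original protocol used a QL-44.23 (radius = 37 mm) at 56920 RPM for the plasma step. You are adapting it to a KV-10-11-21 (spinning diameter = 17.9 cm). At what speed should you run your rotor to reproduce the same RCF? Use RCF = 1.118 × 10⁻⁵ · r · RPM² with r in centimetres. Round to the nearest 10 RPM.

Original rotor: r = 37 mm = 3.7 cm
RCF_original = 1.118 × 10⁻⁵ × 3.7 × (56920)² = 1.118 × 10⁻⁵ × 3.7 × 3,239,886,400 ≈ 134,021.1 × g
Your rotor: r = 17.9 / 2 = 8.95 cm
134,021.1 = 1.118 × 10⁻⁵ × 8.95 × N²
N² = 134,021.1 / (10.0061 × 10⁻⁵) = 1,339,393,970
N ≈ √1,339,393,970 ≈ 36,597.7

36600 RPM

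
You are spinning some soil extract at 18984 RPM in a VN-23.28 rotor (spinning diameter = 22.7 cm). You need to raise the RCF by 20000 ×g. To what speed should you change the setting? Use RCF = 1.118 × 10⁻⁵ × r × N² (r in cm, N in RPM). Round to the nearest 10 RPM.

r = 22.7 / 2 = 11.35 cm
Current RCF = 1.118 × 10⁻⁵ × 11.35 × (18984)² = 1.118 × 10⁻⁵ × 11.35 × 360,392,256 ≈ 45,731.3 × g
Target RCF = 45,731.3 + 20,000 = 65,731.3 × g
N² = 65,731.3 / (12.6893 × 10⁻⁵) = 518,005,721
N ≈ √518,005,721 ≈ 22,759.7

22760 RPM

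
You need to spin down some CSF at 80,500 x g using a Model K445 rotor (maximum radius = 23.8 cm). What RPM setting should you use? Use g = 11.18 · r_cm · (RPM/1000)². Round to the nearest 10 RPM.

N ≈ 17390 RPM

RCF = 11.18 × r × (N/1000)²
80,500 = 11.18 × 23.8 × (N/1000)²
(N/1000)² = 80,500 / 266.084 = 302.536
N = 1000 × √302.536 ≈ 17,393.6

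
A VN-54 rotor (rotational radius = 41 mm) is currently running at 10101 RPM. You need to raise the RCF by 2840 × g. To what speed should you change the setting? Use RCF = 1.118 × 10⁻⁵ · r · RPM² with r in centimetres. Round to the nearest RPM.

12806 RPM

r = 41 mm = 4.1 cm
Current RCF = 1.118 × 10⁻⁵ × 4.1 × (10101)² = 1.118 × 10⁻⁵ × 4.1 × 102,030,201 ≈ 4,676.9 × g
Target RCF = 4,676.9 + 2,840 = 7,516.9 × g
N² = 7,516.9 / (4.5838 × 10⁻⁵) = 163,988,394
N ≈ √163,988,394 ≈ 12,805.8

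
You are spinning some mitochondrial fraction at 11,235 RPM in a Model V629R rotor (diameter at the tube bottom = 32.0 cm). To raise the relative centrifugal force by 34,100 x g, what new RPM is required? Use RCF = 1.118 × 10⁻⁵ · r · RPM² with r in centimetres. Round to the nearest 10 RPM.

r = 32.0 / 2 = 16 cm
Current RCF = 1.118 × 10⁻⁵ × 16 × (11235)² = 1.118 × 10⁻⁵ × 16 × 126,225,225 ≈ 22,579.2 × g
Target RCF = 22,579.2 + 34,100 = 56,679.2 × g
N² = 56,679.2 / (17.888 × 10⁻⁵) = 316,855,993
N ≈ √316,855,993 ≈ 17,800.4

≈ 17800 RPM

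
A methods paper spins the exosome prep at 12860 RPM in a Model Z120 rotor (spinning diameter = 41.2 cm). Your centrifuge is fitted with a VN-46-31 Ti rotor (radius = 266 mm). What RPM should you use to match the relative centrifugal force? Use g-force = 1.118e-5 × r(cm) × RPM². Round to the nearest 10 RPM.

Original rotor: r = 41.2 / 2 = 20.6 cm
RCF_original = 1.118 × 10⁻⁵ × 20.6 × (12860)² = 1.118 × 10⁻⁵ × 20.6 × 165,379,600 ≈ 38,088.2 × g
Your rotor: r = 266 mm = 26.6 cm
38,088.2 = 1.118 × 10⁻⁵ × 26.6 × N²
N² = 38,088.2 / (29.7388 × 10⁻⁵) = 128,075,780
N ≈ √128,075,780 ≈ 11,317.1

≈ 11320 RPM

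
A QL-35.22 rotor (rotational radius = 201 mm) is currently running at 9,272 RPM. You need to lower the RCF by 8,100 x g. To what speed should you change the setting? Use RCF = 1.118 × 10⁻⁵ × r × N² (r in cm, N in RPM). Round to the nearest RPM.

7066 RPM

r = 201 mm = 20.1 cm
Current RCF = 1.118 × 10⁻⁵ × 20.1 × (9272)² = 1.118 × 10⁻⁵ × 20.1 × 85,969,984 ≈ 19,319 × g
Target RCF = 19,319 − 8,100 = 11,219 × g
N² = 11,219 / (22.4718 × 10⁻⁵) = 49,924,795
N ≈ √49,924,795 ≈ 7,065.7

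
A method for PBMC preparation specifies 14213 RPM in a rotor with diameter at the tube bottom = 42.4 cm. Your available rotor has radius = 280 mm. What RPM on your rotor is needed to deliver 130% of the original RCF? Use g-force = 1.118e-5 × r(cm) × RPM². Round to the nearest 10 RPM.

Original rotor: r = 42.4 / 2 = 21.2 cm
RCF_original = 1.118 × 10⁻⁵ × 21.2 × (14213)² = 1.118 × 10⁻⁵ × 21.2 × 202,009,369 ≈ 47,879.5 × g
Target RCF = 1.3 × 47,879.5 ≈ 62,243.3 × g
Your rotor: r = 280 mm = 28.0 cm
62,243.3 = 1.118 × 10⁻⁵ × 28 × N²
N² = 62,243.3 / (31.304 × 10⁻⁵) = 198,834,973
N ≈ √198,834,973 ≈ 14,100.9

≈ 14100 RPM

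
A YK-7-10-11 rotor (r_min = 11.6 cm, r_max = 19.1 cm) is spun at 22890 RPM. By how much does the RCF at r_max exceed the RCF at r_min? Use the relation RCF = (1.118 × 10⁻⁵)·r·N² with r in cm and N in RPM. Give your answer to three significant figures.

RCF_max = 1.118 × 10⁻⁵ × 19.1 × (22890)² = 1.118 × 10⁻⁵ × 19.1 × 523,952,100 ≈ 111,883.7 × g
RCF_min = 1.118 × 10⁻⁵ × 11.6 × (22890)² = 1.118 × 10⁻⁵ × 11.6 × 523,952,100 ≈ 67,950.3 × g
ΔRCF = 111,883.7 − 67,950.3 = 43,933.4

ΔRCF ≈ 43900 ×g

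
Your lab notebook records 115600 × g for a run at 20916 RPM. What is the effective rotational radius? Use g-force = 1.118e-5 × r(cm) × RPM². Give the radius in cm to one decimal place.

115600 = 1.118 × 10⁻⁵ × r × (20916)²
r = 115600 / (1.118 × 10⁻⁵ × 437,479,056) = 115600 / 4891.016 ≈ 23.635 cm

r ≈ 23.6 cm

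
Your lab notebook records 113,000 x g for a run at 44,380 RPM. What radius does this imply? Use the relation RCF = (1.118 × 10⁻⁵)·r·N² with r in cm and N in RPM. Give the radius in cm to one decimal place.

RCF = 1.118 × 10⁻⁵ × r × N²
113000 = 1.118 × 10⁻⁵ × r × (44380)²
r = 113000 / (1.118 × 10⁻⁵ × 1,969,584,400) = 113000 / 22019.95 ≈ 5.132 cm

≈ 5.1 cm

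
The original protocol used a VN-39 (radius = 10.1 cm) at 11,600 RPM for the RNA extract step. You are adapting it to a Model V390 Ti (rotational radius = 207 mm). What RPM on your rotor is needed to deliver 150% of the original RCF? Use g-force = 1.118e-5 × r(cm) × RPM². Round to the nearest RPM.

9924 RPM

RCF_original = 1.118 × 10⁻⁵ × 10.1 × (11600)² = 1.118 × 10⁻⁵ × 10.1 × 134,560,000 ≈ 15,194.2 × g
Target RCF = 1.5 × 15,194.2 ≈ 22,791.3 × g
Your rotor: r = 207 mm = 20.7 cm
22,791.3 = 1.118 × 10⁻⁵ × 20.7 × N²
N² = 22,791.3 / (23.1426 × 10⁻⁵) = 98,482,020
N ≈ √98,482,020 ≈ 9,923.8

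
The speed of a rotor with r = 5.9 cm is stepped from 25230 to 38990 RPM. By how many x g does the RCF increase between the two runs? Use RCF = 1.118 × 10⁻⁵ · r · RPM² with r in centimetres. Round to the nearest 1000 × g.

RCF₁ = 1.118 × 10⁻⁵ × 5.9 × (25230)² = 1.118 × 10⁻⁵ × 5.9 × 636,552,900 ≈ 41,988.3 × g
RCF₂ = 1.118 × 10⁻⁵ × 5.9 × (38990)² = 1.118 × 10⁻⁵ × 5.9 × 1,520,220,100 ≈ 100,276.8 × g
Increase = 100,276.8 − 41,988.3 = 58,288.5

58000 x g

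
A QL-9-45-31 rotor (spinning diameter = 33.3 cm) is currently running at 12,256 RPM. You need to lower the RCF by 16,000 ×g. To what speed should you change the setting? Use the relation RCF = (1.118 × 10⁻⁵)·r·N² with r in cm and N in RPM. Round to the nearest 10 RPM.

N₂ ≈ 8020 RPM

r = 33.3 / 2 = 16.65 cm
Current RCF = 1.118 × 10⁻⁵ × 16.65 × (12256)² = 1.118 × 10⁻⁵ × 16.65 × 150,209,536 ≈ 27,961.1 × g
Target RCF = 27,961.1 − 16,000 = 11,961.1 × g
N² = 11,961.1 / (18.6147 × 10⁻⁵) = 64,256,206
N ≈ √64,256,206 ≈ 8,016.0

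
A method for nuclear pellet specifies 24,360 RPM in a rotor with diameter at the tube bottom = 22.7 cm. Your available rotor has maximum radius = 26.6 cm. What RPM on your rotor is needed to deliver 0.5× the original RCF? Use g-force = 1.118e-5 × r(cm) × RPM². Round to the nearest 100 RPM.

≈ 11300 RPM

Original rotor: r = 22.7 / 2 = 11.35 cm
RCF_original = 1.118 × 10⁻⁵ × 11.35 × (24360)² = 1.118 × 10⁻⁵ × 11.35 × 593,409,600 ≈ 75,299.5 × g
Target RCF = 0.5 × 75,299.5 ≈ 37,649.8 × g
37,649.8 = 1.118 × 10⁻⁵ × 26.6 × N²
N² = 37,649.8 / (29.7388 × 10⁻⁵) = 126,601,611
N ≈ √126,601,611 ≈ 11,251.7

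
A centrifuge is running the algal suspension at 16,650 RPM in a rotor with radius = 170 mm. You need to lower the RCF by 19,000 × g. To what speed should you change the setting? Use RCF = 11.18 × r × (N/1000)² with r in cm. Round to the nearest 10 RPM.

13310 RPM

r = 170 mm = 17.0 cm
Current RCF = 11.18 × 17 × (16.65)² = 11.18 × 17 × 277.2225 ≈ 52,688.9 × g
Target RCF = 52,688.9 − 19,000 = 33,688.9 × g
(N/1000)² = 33,688.9 / 190.06 = 177.254
N = 1000 × √177.254 ≈ 13,313.7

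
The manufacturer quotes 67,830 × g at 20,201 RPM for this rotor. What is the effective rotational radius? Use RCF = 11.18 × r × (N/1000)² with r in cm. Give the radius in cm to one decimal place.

≈ 14.9 cm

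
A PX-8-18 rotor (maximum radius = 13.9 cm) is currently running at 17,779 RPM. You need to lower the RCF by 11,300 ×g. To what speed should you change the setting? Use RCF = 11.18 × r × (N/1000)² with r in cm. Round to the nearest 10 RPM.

Current RCF = 11.18 × 13.9 × (17.779)² = 11.18 × 13.9 × 316.092841 ≈ 49,121.5 × g
Target RCF = 49,121.5 − 11,300 = 37,821.5 × g
(N/1000)² = 37,821.5 / 155.402 = 243.3785
N = 1000 × √243.3785 ≈ 15,600.6

N₂ ≈ 15600 RPM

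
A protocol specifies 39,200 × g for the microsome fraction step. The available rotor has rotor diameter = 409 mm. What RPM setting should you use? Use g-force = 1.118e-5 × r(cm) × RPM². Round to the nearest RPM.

≈ 13094 RPM

r = 409 mm / 2 = 204.5 mm = 20.45 cm
RCF = 1.118 × 10⁻⁵ × r × N²
39,200 = 1.118 × 10⁻⁵ × 20.45 × N²
N² = 39,200 / (22.8631 × 10⁻⁵) = 171,455,314
N ≈ √171,455,314 ≈ 13,094.1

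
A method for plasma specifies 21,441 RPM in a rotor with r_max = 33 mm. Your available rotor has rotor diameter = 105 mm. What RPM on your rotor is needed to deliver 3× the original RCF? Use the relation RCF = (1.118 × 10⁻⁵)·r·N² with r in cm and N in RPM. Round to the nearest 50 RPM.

Original rotor: r = 33 mm = 3.3 cm
RCF_original = 1.118 × 10⁻⁵ × 3.3 × (21441)² = 1.118 × 10⁻⁵ × 3.3 × 459,716,481 ≈ 16,960.8 × g
Target RCF = 3 × 16,960.8 ≈ 50,882.4 × g
Your rotor: r = 105 mm / 2 = 52.5 mm = 5.25 cm
50,882.4 = 1.118 × 10⁻⁵ × 5.25 × N²
N² = 50,882.4 / (5.8695 × 10⁻⁵) = 866,894,965
N ≈ √866,894,965 ≈ 29,443.1

29450 RPM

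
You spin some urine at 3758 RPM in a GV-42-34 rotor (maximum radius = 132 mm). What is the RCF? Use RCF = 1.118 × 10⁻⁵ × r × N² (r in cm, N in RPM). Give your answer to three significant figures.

RCF ≈ 2080 × g

r = 132 mm = 13.2 cm
RCF = 1.118 × 10⁻⁵ × 13.2 × (3758)² = 1.118 × 10⁻⁵ × 13.2 × 14,122,564 ≈ 2,084.2 × g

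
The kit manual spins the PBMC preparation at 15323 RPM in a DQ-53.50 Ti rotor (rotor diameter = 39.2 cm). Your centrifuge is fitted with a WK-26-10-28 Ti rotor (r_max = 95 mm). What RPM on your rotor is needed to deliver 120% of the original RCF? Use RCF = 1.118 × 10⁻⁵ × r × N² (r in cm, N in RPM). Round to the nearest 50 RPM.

24100 RPM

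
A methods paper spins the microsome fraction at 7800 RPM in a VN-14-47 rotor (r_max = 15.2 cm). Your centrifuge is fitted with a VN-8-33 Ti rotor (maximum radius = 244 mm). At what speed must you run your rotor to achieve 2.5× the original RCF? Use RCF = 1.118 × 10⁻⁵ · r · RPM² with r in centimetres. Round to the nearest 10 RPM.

9730 RPM

RCF_original = 1.118 × 10⁻⁵ × 15.2 × (7800)² = 1.118 × 10⁻⁵ × 15.2 × 60,840,000 ≈ 10,338.9 × g
Target RCF = 2.5 × 10,338.9 ≈ 25,847.2 × g
Your rotor: r = 244 mm = 24.4 cm
25,847.2 = 1.118 × 10⁻⁵ × 24.4 × N²
N² = 25,847.2 / (27.2792 × 10⁻⁵) = 94,750,579
N ≈ √94,750,579 ≈ 9,734.0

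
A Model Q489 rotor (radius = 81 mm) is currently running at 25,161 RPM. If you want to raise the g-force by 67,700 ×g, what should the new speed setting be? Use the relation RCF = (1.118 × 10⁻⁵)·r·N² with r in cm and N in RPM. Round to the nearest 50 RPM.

r = 81 mm = 8.1 cm
Current RCF = 1.118 × 10⁻⁵ × 8.1 × (25161)² = 1.118 × 10⁻⁵ × 8.1 × 633,075,921 ≈ 57,330.1 × g
Target RCF = 57,330.1 + 67,700 = 125,030.1 × g
N² = 125,030.1 / (9.0558 × 10⁻⁵) = 1,380,663,221
N ≈ √1,380,663,221 ≈ 37,157.3

≈ 37150 RPM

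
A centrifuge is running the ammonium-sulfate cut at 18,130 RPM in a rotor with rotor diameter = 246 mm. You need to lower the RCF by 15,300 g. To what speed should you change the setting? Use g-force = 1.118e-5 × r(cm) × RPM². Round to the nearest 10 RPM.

≈ 14750 RPM

r = 246 mm / 2 = 123 mm = 12.3 cm
Current RCF = 1.118 × 10⁻⁵ × 12.3 × (18130)² = 1.118 × 10⁻⁵ × 12.3 × 328,696,900 ≈ 45,200.4 × g
Target RCF = 45,200.4 − 15,300 = 29,900.4 × g
N² = 29,900.4 / (13.7514 × 10⁻⁵) = 217,435,316
N ≈ √217,435,316 ≈ 14,745.7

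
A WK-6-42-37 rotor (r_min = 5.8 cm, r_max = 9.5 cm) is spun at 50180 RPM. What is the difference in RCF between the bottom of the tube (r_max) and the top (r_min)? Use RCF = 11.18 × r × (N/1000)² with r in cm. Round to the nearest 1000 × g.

RCF_max = 11.18 × 9.5 × (50.18)² = 11.18 × 9.5 × 2,518.0324 ≈ 267,440.2 × g
RCF_min = 11.18 × 5.8 × (50.18)² = 11.18 × 5.8 × 2,518.0324 ≈ 163,279.3 × g
ΔRCF = 267,440.2 − 163,279.3 = 104,160.9

≈ 104000 ×g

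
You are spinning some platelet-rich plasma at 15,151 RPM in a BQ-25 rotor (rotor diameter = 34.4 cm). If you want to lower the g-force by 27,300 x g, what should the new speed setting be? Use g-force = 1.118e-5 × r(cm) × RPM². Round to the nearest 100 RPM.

≈ 9400 RPM

r = 34.4 / 2 = 17.2 cm
Current RCF = 1.118 × 10⁻⁵ × 17.2 × (15151)² = 1.118 × 10⁻⁵ × 17.2 × 229,552,801 ≈ 44,142.1 × g
Target RCF = 44,142.1 − 27,300 = 16,842.1 × g
N² = 16,842.1 / (19.2296 × 10⁻⁵) = 87,584,245
N ≈ √87,584,245 ≈ 9,358.6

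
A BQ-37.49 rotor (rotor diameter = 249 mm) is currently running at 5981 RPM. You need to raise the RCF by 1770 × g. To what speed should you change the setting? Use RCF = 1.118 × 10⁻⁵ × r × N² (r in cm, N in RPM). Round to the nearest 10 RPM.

N₂ ≈ 6960 RPM

r = 249 mm / 2 = 124.5 mm = 12.45 cm
Current RCF = 1.118 × 10⁻⁵ × 12.45 × (5981)² = 1.118 × 10⁻⁵ × 12.45 × 35,772,361 ≈ 4,979.2 × g
Target RCF = 4,979.2 + 1,770 = 6,749.2 × g
N² = 6,749.2 / (13.9191 × 10⁻⁵) = 48,488,767
N ≈ √48,488,767 ≈ 6,963.4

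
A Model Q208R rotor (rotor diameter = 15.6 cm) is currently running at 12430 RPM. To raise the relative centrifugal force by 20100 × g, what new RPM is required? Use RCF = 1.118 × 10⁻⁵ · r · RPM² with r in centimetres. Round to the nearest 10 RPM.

≈ 19620 RPM

r = 15.6 / 2 = 7.8 cm
Current RCF = 1.118 × 10⁻⁵ × 7.8 × (12430)² = 1.118 × 10⁻⁵ × 7.8 × 154,504,900 ≈ 13,473.4 × g
Target RCF = 13,473.4 + 20,100 = 33,573.4 × g
N² = 33,573.4 / (8.7204 × 10⁻⁵) = 384,998,395
N ≈ √384,998,395 ≈ 19,621.4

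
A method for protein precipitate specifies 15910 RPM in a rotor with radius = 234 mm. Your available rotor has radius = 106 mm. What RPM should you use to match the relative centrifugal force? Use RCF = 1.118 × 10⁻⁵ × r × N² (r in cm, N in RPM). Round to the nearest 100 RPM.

23600 RPM

Original rotor: r = 234 mm = 23.4 cm
RCF_original = 1.118 × 10⁻⁵ × 23.4 × (15910)² = 1.118 × 10⁻⁵ × 23.4 × 253,128,100 ≈ 66,221.3 × g
Your rotor: r = 106 mm = 10.6 cm
66,221.3 = 1.118 × 10⁻⁵ × 10.6 × N²
N² = 66,221.3 / (11.8508 × 10⁻⁵) = 558,791,812
N ≈ √558,791,812 ≈ 23,638.8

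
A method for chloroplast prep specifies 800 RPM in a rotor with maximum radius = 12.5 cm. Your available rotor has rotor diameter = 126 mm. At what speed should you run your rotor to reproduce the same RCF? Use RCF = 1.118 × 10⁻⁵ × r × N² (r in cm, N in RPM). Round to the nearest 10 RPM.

1130 RPM

RCF_original = 1.118 × 10⁻⁵ × 12.5 × (800)² = 1.118 × 10⁻⁵ × 12.5 × 640,000 ≈ 89.4 × g
Your rotor: r = 126 mm / 2 = 63 mm = 6.3 cm
89.4 = 1.118 × 10⁻⁵ × 6.3 × N²
N² = 89.4 / (7.0434 × 10⁻⁵) = 1,269,273
N ≈ √1,269,273 ≈ 1,126.6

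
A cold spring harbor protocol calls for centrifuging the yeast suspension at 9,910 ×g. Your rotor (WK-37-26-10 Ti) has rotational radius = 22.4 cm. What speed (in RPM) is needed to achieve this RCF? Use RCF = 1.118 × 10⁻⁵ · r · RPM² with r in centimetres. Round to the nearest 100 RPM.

N ≈ 6300 RPM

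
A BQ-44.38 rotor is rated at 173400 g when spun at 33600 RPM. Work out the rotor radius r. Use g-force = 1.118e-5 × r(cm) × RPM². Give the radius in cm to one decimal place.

173400 = 1.118 × 10⁻⁵ × r × (33600)²
r = 173400 / (1.118 × 10⁻⁵ × 1,128,960,000) = 173400 / 12621.77 ≈ 13.738 cm

≈ 13.7 cm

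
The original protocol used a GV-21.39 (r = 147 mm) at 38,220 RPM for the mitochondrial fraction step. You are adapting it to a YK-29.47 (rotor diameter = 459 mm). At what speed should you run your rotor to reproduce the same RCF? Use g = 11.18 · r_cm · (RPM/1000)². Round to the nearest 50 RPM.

≈ 30600 RPM

Original rotor: r = 147 mm = 14.7 cm
RCF = 11.18 × r × (N/1000)²
RCF_original = 11.18 × 14.7 × (38.22)² = 11.18 × 14.7 × 1,460.7684 ≈ 240,071.4 × g
Your rotor: r = 459 mm / 2 = 229.5 mm = 22.95 cm
240,071.4 = 11.18 × 22.95 × (N/1000)²
(N/1000)² = 240,071.4 / 256.581 = 935.6554
N = 1000 × √935.6554 ≈ 30,588.5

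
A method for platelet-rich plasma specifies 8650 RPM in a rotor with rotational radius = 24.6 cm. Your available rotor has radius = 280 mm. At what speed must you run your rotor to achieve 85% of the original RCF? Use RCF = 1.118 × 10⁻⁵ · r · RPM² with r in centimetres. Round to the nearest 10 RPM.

≈ 7480 RPM

RCF_original = 1.118 × 10⁻⁵ × 24.6 × (8650)² = 1.118 × 10⁻⁵ × 24.6 × 74,822,500 ≈ 20,578.3 × g
Target RCF = 0.85 × 20,578.3 ≈ 17,491.6 × g
Your rotor: r = 280 mm = 28.0 cm
17,491.6 = 1.118 × 10⁻⁵ × 28 × N²
N² = 17,491.6 / (31.304 × 10⁻⁵) = 55,876,565
N ≈ √55,876,565 ≈ 7,475.1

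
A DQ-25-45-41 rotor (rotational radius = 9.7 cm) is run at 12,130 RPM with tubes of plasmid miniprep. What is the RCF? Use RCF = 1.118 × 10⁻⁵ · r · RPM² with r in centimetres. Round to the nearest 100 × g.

RCF ≈ 16000 × g

RCF = 1.118 × 10⁻⁵ × r × N²
RCF = 1.118 × 10⁻⁵ × 9.7 × (12130)² = 1.118 × 10⁻⁵ × 9.7 × 147,136,900 ≈ 15,956.4 × g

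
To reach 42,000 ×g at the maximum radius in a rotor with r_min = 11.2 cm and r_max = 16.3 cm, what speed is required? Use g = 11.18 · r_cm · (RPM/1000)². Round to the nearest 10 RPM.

N ≈ 15180 RPM

Use r_max = 16.3 cm.
RCF = 11.18 × r × (N/1000)²
42,000 = 11.18 × 16.3 × (N/1000)²
(N/1000)² = 42,000 / 182.234 = 230.4729
N = 1000 × √230.4729 ≈ 15,181.3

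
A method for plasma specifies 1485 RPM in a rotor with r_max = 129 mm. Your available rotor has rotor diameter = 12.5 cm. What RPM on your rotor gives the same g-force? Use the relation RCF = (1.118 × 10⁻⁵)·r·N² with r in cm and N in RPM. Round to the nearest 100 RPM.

Original rotor: r = 129 mm = 12.9 cm
RCF_original = 1.118 × 10⁻⁵ × 12.9 × (1485)² = 1.118 × 10⁻⁵ × 12.9 × 2,205,225 ≈ 318 × g
Your rotor: r = 12.5 / 2 = 6.25 cm
318 = 1.118 × 10⁻⁵ × 6.25 × N²
N² = 318 / (6.9875 × 10⁻⁵) = 4,550,984
N ≈ √4,550,984 ≈ 2,133.3

2100 RPM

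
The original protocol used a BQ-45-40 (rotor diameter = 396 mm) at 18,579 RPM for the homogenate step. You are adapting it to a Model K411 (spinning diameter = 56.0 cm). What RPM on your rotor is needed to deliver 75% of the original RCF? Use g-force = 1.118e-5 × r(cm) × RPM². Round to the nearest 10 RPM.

Original rotor: r = 396 mm / 2 = 198 mm = 19.8 cm
RCF_original = 1.118 × 10⁻⁵ × 19.8 × (18579)² = 1.118 × 10⁻⁵ × 19.8 × 345,179,241 ≈ 76,410.3 × g
Target RCF = 0.75 × 76,410.3 ≈ 57,307.7 × g
Your rotor: r = 56.0 / 2 = 28 cm
57,307.7 = 1.118 × 10⁻⁵ × 28 × N²
N² = 57,307.7 / (31.304 × 10⁻⁵) = 183,068,298
N ≈ √183,068,298 ≈ 13,530.3

13530 RPM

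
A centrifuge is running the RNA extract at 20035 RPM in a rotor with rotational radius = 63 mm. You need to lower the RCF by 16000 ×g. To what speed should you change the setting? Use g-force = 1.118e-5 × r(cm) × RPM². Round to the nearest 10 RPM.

≈ 13200 RPM

r = 63 mm = 6.3 cm
Current RCF = 1.118 × 10⁻⁵ × 6.3 × (20035)² = 1.118 × 10⁻⁵ × 6.3 × 401,401,225 ≈ 28,272.3 × g
Target RCF = 28,272.3 − 16,000 = 12,272.3 × g
N² = 12,272.3 / (7.0434 × 10⁻⁵) = 174,238,294
N ≈ √174,238,294 ≈ 13,199.9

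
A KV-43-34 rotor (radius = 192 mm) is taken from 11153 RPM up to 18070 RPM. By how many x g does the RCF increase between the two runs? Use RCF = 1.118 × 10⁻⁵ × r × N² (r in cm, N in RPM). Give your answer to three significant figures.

43400 x g

r = 192 mm = 19.2 cm
RCF₁ = 1.118 × 10⁻⁵ × 19.2 × (11153)² = 1.118 × 10⁻⁵ × 19.2 × 124,389,409 ≈ 26,700.9 × g
RCF₂ = 1.118 × 10⁻⁵ × 19.2 × (18070)² = 1.118 × 10⁻⁵ × 19.2 × 326,524,900 ≈ 70,090.5 × g
Increase = 70,090.5 − 26,700.9 = 43,389.6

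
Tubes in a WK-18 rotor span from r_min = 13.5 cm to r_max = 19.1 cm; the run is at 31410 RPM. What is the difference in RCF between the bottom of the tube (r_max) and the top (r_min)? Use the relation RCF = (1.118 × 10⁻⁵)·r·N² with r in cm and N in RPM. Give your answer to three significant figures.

RCF_max = 1.118 × 10⁻⁵ × 19.1 × (31410)² = 1.118 × 10⁻⁵ × 19.1 × 986,588,100 ≈ 210,674 × g
RCF_min = 1.118 × 10⁻⁵ × 13.5 × (31410)² = 1.118 × 10⁻⁵ × 13.5 × 986,588,100 ≈ 148,905.7 × g
ΔRCF = 210,674 − 148,905.7 = 61,768.3

≈ 61800 ×g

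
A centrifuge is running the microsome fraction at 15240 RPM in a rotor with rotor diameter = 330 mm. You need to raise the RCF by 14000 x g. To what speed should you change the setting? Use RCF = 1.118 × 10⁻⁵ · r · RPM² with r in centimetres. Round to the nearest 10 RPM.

N₂ ≈ 17550 RPM

r = 330 mm / 2 = 165 mm = 16.5 cm
Current RCF = 1.118 × 10⁻⁵ × 16.5 × (15240)² = 1.118 × 10⁻⁵ × 16.5 × 232,257,600 ≈ 42,844.6 × g
Target RCF = 42,844.6 + 14,000 = 56,844.6 × g
N² = 56,844.6 / (18.447 × 10⁻⁵) = 308,150,919
N ≈ √308,150,919 ≈ 17,554.2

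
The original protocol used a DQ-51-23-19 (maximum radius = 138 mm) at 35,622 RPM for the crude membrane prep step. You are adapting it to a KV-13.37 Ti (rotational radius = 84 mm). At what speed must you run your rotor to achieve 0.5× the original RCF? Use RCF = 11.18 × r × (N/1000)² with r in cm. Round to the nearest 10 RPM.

32290 RPM

Original rotor: r = 138 mm = 13.8 cm
RCF_original = 11.18 × 13.8 × (35.622)² = 11.18 × 13.8 × 1,268.926884 ≈ 195,775.1 × g
Target RCF = 0.5 × 195,775.1 ≈ 97,887.6 × g
Your rotor: r = 84 mm = 8.4 cm
97,887.6 = 11.18 × 8.4 × (N/1000)²
(N/1000)² = 97,887.6 / 93.912 = 1042.333
N = 1000 × √1042.333 ≈ 32,285.2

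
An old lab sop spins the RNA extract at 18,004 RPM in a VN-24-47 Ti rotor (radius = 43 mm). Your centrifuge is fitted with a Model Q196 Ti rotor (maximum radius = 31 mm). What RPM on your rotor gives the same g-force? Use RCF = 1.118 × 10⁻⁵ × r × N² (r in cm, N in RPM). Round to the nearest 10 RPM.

21200 RPM

Original rotor: r = 43 mm = 4.3 cm
RCF_original = 1.118 × 10⁻⁵ × 4.3 × (18004)² = 1.118 × 10⁻⁵ × 4.3 × 324,144,016 ≈ 15,582.9 × g
Your rotor: r = 31 mm = 3.1 cm
15,582.9 = 1.118 × 10⁻⁵ × 3.1 × N²
N² = 15,582.9 / (3.4658 × 10⁻⁵) = 449,619,136
N ≈ √449,619,136 ≈ 21,204.2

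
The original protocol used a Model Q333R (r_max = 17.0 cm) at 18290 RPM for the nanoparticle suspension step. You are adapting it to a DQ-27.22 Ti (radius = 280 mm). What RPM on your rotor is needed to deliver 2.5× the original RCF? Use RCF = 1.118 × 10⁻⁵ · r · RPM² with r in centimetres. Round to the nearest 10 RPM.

RCF_original = 1.118 × 10⁻⁵ × 17 × (18290)² = 1.118 × 10⁻⁵ × 17 × 334,524,100 ≈ 63,579.7 × g
Target RCF = 2.5 × 63,579.7 ≈ 158,949.2 × g
Your rotor: r = 280 mm = 28.0 cm
158,949.2 = 1.118 × 10⁻⁵ × 28 × N²
N² = 158,949.2 / (31.304 × 10⁻⁵) = 507,760,031
N ≈ √507,760,031 ≈ 22,533.5

≈ 22530 RPM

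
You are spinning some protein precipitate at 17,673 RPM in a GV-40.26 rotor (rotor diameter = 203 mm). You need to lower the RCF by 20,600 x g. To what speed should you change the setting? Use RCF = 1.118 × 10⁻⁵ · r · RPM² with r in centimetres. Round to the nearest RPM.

r = 203 mm / 2 = 101.5 mm = 10.15 cm
Current RCF = 1.118 × 10⁻⁵ × 10.15 × (17673)² = 1.118 × 10⁻⁵ × 10.15 × 312,334,929 ≈ 35,442.8 × g
Target RCF = 35,442.8 − 20,600 = 14,842.8 × g
N² = 14,842.8 / (11.3477 × 10⁻⁵) = 130,800,074
N ≈ √130,800,074 ≈ 11,436.8

≈ 11437 RPM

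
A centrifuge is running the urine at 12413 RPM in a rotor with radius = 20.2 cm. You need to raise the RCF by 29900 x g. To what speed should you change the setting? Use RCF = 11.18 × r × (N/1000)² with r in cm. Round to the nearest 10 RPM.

Current RCF = 11.18 × 20.2 × (12.413)² = 11.18 × 20.2 × 154.082569 ≈ 34,797.4 × g
Target RCF = 34,797.4 + 29,900 = 64,697.4 × g
(N/1000)² = 64,697.4 / 225.836 = 286.4796
N = 1000 × √286.4796 ≈ 16,925.7

16930 RPM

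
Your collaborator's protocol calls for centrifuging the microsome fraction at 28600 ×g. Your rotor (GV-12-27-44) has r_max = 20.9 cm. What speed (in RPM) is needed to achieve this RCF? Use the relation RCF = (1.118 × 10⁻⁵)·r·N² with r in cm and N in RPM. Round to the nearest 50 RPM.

RCF = 1.118 × 10⁻⁵ × r × N²
28,600 = 1.118 × 10⁻⁵ × 20.9 × N²
N² = 28,600 / (23.3662 × 10⁻⁵) = 122,399,021
N ≈ √122,399,021 ≈ 11,063.4

≈ 11050 RPM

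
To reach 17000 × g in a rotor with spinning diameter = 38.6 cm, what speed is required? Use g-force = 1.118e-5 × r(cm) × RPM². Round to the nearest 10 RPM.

r = 38.6 / 2 = 19.3 cm
RCF = 1.118 × 10⁻⁵ × r × N²
17,000 = 1.118 × 10⁻⁵ × 19.3 × N²
N² = 17,000 / (21.5774 × 10⁻⁵) = 78,786,137
N ≈ √78,786,137 ≈ 8,876.2

8880 RPM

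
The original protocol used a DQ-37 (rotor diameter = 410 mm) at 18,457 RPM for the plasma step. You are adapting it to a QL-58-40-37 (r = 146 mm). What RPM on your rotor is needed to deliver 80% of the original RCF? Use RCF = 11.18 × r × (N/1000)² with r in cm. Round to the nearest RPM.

19562 RPM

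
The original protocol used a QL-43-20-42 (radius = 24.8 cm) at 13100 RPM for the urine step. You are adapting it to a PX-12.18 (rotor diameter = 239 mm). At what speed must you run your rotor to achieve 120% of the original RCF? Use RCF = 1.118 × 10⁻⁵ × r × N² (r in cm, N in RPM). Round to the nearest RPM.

≈ 20673 RPM

RCF = 1.118 × 10⁻⁵ × r × N²
RCF_original = 1.118 × 10⁻⁵ × 24.8 × (13100)² = 1.118 × 10⁻⁵ × 24.8 × 171,610,000 ≈ 47,581.3 × g
Target RCF = 1.2 × 47,581.3 ≈ 57,097.6 × g
Your rotor: r = 239 mm / 2 = 119.5 mm = 11.95 cm
57,097.6 = 1.118 × 10⁻⁵ × 11.95 × N²
N² = 57,097.6 / (13.3601 × 10⁻⁵) = 427,374,047
N ≈ √427,374,047 ≈ 20,673.0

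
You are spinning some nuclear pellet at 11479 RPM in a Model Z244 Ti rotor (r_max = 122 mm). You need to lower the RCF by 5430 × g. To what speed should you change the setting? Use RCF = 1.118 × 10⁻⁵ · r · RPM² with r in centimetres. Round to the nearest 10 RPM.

9590 RPM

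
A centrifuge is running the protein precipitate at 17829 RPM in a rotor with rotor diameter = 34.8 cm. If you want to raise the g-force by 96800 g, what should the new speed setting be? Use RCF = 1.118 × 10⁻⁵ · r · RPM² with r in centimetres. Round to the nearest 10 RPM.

r = 34.8 / 2 = 17.4 cm
Current RCF = 1.118 × 10⁻⁵ × 17.4 × (17829)² = 1.118 × 10⁻⁵ × 17.4 × 317,873,241 ≈ 61,836.5 × g
Target RCF = 61,836.5 + 96,800 = 158,636.5 × g
N² = 158,636.5 / (19.4532 × 10⁻⁵) = 815,477,659
N ≈ √815,477,659 ≈ 28,556.6

≈ 28560 RPM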